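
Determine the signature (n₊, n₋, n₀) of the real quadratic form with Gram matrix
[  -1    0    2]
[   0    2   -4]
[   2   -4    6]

step 0: pivot -1 → sign −
step 1: pivot 2 → sign +
step 2: pivot 2 → sign +
signature = (2, 1, 0)

Answer: (2, 1, 0)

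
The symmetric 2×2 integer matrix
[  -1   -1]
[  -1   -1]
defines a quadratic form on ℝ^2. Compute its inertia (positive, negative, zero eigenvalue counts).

step 0: pivot -1 → sign −
step 1: row/col 1 already zero → sign 0
signature = (0, 1, 1)

Answer: (0, 1, 1)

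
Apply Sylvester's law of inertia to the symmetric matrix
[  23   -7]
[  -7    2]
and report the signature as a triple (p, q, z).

Answer: (1, 1, 0)

Derivation:
step 0: pivot 23 → sign +
step 1: pivot -3/23 → sign −
signature = (1, 1, 0)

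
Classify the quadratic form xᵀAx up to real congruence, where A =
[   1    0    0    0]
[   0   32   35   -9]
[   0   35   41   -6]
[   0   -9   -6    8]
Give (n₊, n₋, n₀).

step 0: pivot 1 → sign +
step 1: pivot 32 → sign +
step 2: pivot 87/32 → sign +
step 3: pivot 1/29 → sign +
signature = (4, 0, 0)

Answer: (4, 0, 0)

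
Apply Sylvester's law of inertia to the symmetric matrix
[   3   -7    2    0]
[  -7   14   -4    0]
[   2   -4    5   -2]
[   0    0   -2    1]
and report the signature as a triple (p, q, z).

step 0: pivot 3 → sign +
step 1: pivot -7/3 → sign −
step 2: pivot 27/7 → sign +
step 3: pivot -1/27 → sign −
signature = (2, 2, 0)

Answer: (2, 2, 0)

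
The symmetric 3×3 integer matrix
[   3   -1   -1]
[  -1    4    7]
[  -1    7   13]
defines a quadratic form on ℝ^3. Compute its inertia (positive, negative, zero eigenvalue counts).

Answer: (3, 0, 0)

Derivation:
step 0: pivot 3 → sign +
step 1: pivot 11/3 → sign +
step 2: pivot 6/11 → sign +
signature = (3, 0, 0)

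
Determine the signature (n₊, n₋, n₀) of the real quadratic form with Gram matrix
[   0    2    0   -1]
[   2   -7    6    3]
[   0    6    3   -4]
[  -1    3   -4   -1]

Answer: (2, 2, 0)

Derivation:
step 0: pivot -7 → sign −
step 1: pivot 4/7 → sign +
step 2: pivot 3 → sign +
step 3: pivot -1/12 → sign −
signature = (2, 2, 0)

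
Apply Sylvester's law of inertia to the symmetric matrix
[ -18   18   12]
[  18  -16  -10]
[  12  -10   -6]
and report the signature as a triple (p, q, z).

Answer: (1, 1, 1)

Derivation:
step 0: pivot -18 → sign −
step 1: pivot 2 → sign +
step 2: row/col 2 already zero → sign 0
signature = (1, 1, 1)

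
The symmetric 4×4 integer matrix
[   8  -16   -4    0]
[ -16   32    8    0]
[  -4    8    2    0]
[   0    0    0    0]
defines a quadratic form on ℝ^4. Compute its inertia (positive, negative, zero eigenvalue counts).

Answer: (1, 0, 3)

Derivation:
step 0: pivot 8 → sign +
step 1: row/col 1 already zero → sign 0
step 2: row/col 2 already zero → sign 0
step 3: row/col 3 already zero → sign 0
signature = (1, 0, 3)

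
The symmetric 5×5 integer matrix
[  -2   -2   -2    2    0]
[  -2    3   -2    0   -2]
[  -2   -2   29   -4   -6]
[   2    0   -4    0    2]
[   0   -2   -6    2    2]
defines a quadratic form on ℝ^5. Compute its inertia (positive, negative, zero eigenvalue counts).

Answer: (3, 1, 1)

Derivation:
step 0: pivot -2 → sign −
step 1: pivot 5 → sign +
step 2: pivot 31 → sign +
step 3: pivot 6/155 → sign +
step 4: row/col 4 already zero → sign 0
signature = (3, 1, 1)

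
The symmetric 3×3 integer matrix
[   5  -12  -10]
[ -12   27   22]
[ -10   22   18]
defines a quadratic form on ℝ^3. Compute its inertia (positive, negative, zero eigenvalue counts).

step 0: pivot 5 → sign +
step 1: pivot -9/5 → sign −
step 2: pivot 2/9 → sign +
signature = (2, 1, 0)

Answer: (2, 1, 0)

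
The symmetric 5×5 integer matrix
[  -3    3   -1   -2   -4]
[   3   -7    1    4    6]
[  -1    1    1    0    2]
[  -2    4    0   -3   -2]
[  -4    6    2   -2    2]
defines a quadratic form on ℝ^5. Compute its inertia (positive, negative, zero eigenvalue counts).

Answer: (1, 3, 1)

Derivation:
step 0: pivot -3 → sign −
step 1: pivot -4 → sign −
step 2: pivot 4/3 → sign +
step 3: pivot -1 → sign −
step 4: row/col 4 already zero → sign 0
signature = (1, 3, 1)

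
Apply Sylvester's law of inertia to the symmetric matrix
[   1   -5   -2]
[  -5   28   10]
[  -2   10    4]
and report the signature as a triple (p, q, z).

step 0: pivot 1 → sign +
step 1: pivot 3 → sign +
step 2: row/col 2 already zero → sign 0
signature = (2, 0, 1)

Answer: (2, 0, 1)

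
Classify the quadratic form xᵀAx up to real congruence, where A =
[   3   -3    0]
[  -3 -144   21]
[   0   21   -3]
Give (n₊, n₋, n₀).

Answer: (1, 1, 1)

Derivation:
step 0: pivot 3 → sign +
step 1: pivot -147 → sign −
step 2: row/col 2 already zero → sign 0
signature = (1, 1, 1)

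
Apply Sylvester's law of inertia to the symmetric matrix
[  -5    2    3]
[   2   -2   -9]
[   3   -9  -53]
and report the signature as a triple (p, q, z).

step 0: pivot -5 → sign −
step 1: pivot -6/5 → sign −
step 2: pivot -1/2 → sign −
signature = (0, 3, 0)

Answer: (0, 3, 0)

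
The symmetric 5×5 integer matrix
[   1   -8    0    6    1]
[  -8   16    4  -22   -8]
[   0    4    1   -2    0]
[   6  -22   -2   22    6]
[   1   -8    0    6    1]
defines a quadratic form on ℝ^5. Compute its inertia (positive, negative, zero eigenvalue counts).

Answer: (3, 1, 1)

Derivation:
step 0: pivot 1 → sign +
step 1: pivot -48 → sign −
step 2: pivot 4/3 → sign +
step 3: pivot 1/16 → sign +
step 4: row/col 4 already zero → sign 0
signature = (3, 1, 1)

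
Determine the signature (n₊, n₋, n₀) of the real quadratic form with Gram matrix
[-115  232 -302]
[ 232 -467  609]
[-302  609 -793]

Answer: (2, 1, 0)

Derivation:
step 0: pivot -115 → sign −
step 1: pivot 119/115 → sign +
step 2: pivot 2/119 → sign +
signature = (2, 1, 0)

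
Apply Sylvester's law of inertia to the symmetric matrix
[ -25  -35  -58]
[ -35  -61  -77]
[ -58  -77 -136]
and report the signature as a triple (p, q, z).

Answer: (1, 2, 0)

Derivation:
step 0: pivot -25 → sign −
step 1: pivot -12 → sign −
step 2: pivot 3/100 → sign +
signature = (1, 2, 0)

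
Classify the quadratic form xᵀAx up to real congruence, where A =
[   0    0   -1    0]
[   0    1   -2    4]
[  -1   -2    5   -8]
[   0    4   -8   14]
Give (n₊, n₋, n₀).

step 0: pivot 1 → sign +
step 1: pivot 1 → sign +
step 2: pivot -1 → sign −
step 3: pivot -2 → sign −
signature = (2, 2, 0)

Answer: (2, 2, 0)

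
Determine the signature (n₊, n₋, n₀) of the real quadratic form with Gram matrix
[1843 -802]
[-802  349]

step 0: pivot 1843 → sign +
step 1: pivot 3/1843 → sign +
signature = (2, 0, 0)

Answer: (2, 0, 0)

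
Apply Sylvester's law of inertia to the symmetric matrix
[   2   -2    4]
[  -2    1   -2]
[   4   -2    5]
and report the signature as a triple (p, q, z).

step 0: pivot 2 → sign +
step 1: pivot -1 → sign −
step 2: pivot 1 → sign +
signature = (2, 1, 0)

Answer: (2, 1, 0)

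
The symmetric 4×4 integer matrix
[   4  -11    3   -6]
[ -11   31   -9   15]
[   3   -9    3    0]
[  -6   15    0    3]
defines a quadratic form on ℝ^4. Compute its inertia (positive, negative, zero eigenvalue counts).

Answer: (3, 1, 0)

Derivation:
step 0: pivot 4 → sign +
step 1: pivot 3/4 → sign +
step 2: pivot -9 → sign −
step 3: pivot 1 → sign +
signature = (3, 1, 0)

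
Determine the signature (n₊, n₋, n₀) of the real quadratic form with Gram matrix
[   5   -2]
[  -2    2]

step 0: pivot 5 → sign +
step 1: pivot 6/5 → sign +
signature = (2, 0, 0)

Answer: (2, 0, 0)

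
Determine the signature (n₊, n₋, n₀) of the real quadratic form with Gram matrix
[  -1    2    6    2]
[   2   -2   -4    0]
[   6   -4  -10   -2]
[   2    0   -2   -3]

step 0: pivot -1 → sign −
step 1: pivot 2 → sign +
step 2: pivot -6 → sign −
step 3: pivot -1 → sign −
signature = (1, 3, 0)

Answer: (1, 3, 0)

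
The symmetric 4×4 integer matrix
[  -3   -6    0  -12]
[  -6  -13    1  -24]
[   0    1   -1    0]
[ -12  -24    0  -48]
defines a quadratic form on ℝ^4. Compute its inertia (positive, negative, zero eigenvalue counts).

Answer: (0, 2, 2)

Derivation:
step 0: pivot -3 → sign −
step 1: pivot -1 → sign −
step 2: row/col 2 already zero → sign 0
step 3: row/col 3 already zero → sign 0
signature = (0, 2, 2)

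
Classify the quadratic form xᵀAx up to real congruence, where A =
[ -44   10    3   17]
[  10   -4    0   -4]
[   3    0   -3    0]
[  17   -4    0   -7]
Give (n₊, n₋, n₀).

step 0: pivot -44 → sign −
step 1: pivot -19/11 → sign −
step 2: pivot -48/19 → sign −
step 3: pivot 1/16 → sign +
signature = (1, 3, 0)

Answer: (1, 3, 0)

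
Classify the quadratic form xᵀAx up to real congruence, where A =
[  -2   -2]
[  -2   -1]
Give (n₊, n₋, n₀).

Answer: (1, 1, 0)

Derivation:
step 0: pivot -2 → sign −
step 1: pivot 1 → sign +
signature = (1, 1, 0)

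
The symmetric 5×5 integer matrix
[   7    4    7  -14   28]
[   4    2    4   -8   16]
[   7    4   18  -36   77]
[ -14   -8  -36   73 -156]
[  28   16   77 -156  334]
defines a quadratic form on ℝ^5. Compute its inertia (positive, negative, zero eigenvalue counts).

step 0: pivot 7 → sign +
step 1: pivot -2/7 → sign −
step 2: pivot 11 → sign +
step 3: pivot 1 → sign +
step 4: pivot -3/11 → sign −
signature = (3, 2, 0)

Answer: (3, 2, 0)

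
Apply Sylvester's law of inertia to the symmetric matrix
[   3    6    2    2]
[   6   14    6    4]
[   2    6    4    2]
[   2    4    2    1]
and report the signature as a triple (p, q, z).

step 0: pivot 3 → sign +
step 1: pivot 2 → sign +
step 2: pivot 2/3 → sign +
step 3: pivot -1 → sign −
signature = (3, 1, 0)

Answer: (3, 1, 0)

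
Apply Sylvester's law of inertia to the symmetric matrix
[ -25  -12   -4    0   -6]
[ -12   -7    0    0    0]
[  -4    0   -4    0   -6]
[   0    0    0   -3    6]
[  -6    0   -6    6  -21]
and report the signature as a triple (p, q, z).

step 0: pivot -25 → sign −
step 1: pivot -31/25 → sign −
step 2: pivot -12/31 → sign −
step 3: pivot -3 → sign −
step 4: row/col 4 already zero → sign 0
signature = (0, 4, 1)

Answer: (0, 4, 1)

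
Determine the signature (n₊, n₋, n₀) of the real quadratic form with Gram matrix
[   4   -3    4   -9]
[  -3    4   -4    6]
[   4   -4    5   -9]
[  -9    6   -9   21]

Answer: (3, 0, 1)

Derivation:
step 0: pivot 4 → sign +
step 1: pivot 7/4 → sign +
step 2: pivot 3/7 → sign +
step 3: row/col 3 already zero → sign 0
signature = (3, 0, 1)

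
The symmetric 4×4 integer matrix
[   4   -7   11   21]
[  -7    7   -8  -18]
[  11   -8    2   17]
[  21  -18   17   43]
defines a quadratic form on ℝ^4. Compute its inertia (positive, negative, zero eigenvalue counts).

Answer: (1, 3, 0)

Derivation:
step 0: pivot 4 → sign +
step 1: pivot -21/4 → sign −
step 2: pivot -29/7 → sign −
step 3: pivot -6/29 → sign −
signature = (1, 3, 0)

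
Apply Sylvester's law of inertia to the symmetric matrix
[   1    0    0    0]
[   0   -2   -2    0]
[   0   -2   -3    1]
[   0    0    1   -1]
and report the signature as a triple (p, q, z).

step 0: pivot 1 → sign +
step 1: pivot -2 → sign −
step 2: pivot -1 → sign −
step 3: row/col 3 already zero → sign 0
signature = (1, 2, 1)

Answer: (1, 2, 1)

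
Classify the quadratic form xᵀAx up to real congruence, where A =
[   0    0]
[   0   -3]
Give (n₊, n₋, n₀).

step 0: pivot -3 → sign −
step 1: row/col 1 already zero → sign 0
signature = (0, 1, 1)

Answer: (0, 1, 1)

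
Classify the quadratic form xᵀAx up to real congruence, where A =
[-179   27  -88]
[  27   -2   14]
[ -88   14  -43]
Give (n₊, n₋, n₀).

Answer: (2, 1, 0)

Derivation:
step 0: pivot -179 → sign −
step 1: pivot 371/179 → sign +
step 2: pivot 3/371 → sign +
signature = (2, 1, 0)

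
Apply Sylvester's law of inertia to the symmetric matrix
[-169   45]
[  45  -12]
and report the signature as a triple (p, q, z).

Answer: (0, 2, 0)

Derivation:
step 0: pivot -169 → sign −
step 1: pivot -3/169 → sign −
signature = (0, 2, 0)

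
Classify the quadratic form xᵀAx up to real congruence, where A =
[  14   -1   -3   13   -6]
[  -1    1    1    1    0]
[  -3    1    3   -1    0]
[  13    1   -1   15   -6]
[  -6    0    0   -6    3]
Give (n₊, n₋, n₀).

Answer: (3, 1, 1)

Derivation:
step 0: pivot 14 → sign +
step 1: pivot 13/14 → sign +
step 2: pivot 22/13 → sign +
step 3: pivot -12/11 → sign −
step 4: row/col 4 already zero → sign 0
signature = (3, 1, 1)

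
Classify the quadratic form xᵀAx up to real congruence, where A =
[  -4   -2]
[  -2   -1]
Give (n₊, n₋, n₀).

Answer: (0, 1, 1)

Derivation:
step 0: pivot -4 → sign −
step 1: row/col 1 already zero → sign 0
signature = (0, 1, 1)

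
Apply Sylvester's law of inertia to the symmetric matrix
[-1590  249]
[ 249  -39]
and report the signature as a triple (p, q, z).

Answer: (0, 2, 0)

Derivation:
step 0: pivot -1590 → sign −
step 1: pivot -3/530 → sign −
signature = (0, 2, 0)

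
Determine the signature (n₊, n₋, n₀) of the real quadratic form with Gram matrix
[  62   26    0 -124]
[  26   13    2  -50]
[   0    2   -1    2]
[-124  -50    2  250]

Answer: (3, 1, 0)

Derivation:
step 0: pivot 62 → sign +
step 1: pivot 65/31 → sign +
step 2: pivot -189/65 → sign −
step 3: pivot 2/21 → sign +
signature = (3, 1, 0)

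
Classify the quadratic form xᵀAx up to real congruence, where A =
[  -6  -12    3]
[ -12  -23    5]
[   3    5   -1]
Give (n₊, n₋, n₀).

step 0: pivot -6 → sign −
step 1: pivot 1 → sign +
step 2: pivot -1/2 → sign −
signature = (1, 2, 0)

Answer: (1, 2, 0)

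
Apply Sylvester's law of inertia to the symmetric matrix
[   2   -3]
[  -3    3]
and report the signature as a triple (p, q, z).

step 0: pivot 2 → sign +
step 1: pivot -3/2 → sign −
signature = (1, 1, 0)

Answer: (1, 1, 0)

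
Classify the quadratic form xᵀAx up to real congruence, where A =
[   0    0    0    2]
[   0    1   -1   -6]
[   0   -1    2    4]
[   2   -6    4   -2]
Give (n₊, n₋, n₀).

Answer: (3, 1, 0)

Derivation:
step 0: pivot 1 → sign +
step 1: pivot 1 → sign +
step 2: pivot -42 → sign −
step 3: pivot 2/21 → sign +
signature = (3, 1, 0)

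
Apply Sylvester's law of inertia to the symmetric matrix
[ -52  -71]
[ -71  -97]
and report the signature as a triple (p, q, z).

Answer: (0, 2, 0)

Derivation:
step 0: pivot -52 → sign −
step 1: pivot -3/52 → sign −
signature = (0, 2, 0)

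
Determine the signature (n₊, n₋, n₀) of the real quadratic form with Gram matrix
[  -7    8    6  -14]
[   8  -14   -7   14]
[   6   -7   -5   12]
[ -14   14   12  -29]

step 0: pivot -7 → sign −
step 1: pivot -34/7 → sign −
step 2: pivot 5/34 → sign +
step 3: pivot -1/5 → sign −
signature = (1, 3, 0)

Answer: (1, 3, 0)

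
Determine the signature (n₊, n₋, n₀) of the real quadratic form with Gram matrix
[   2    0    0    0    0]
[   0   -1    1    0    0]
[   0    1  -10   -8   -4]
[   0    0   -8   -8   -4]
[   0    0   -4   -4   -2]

Answer: (1, 3, 1)

Derivation:
step 0: pivot 2 → sign +
step 1: pivot -1 → sign −
step 2: pivot -9 → sign −
step 3: pivot -8/9 → sign −
step 4: row/col 4 already zero → sign 0
signature = (1, 3, 1)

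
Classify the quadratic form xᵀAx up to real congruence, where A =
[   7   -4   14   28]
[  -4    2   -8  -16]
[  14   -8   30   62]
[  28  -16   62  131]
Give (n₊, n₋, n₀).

Answer: (3, 1, 0)

Derivation:
step 0: pivot 7 → sign +
step 1: pivot -2/7 → sign −
step 2: pivot 2 → sign +
step 3: pivot 1 → sign +
signature = (3, 1, 0)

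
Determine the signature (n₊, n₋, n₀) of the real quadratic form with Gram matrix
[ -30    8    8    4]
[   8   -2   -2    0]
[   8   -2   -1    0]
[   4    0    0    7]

Answer: (2, 2, 0)

Derivation:
step 0: pivot -30 → sign −
step 1: pivot 2/15 → sign +
step 2: pivot 1 → sign +
step 3: pivot -1 → sign −
signature = (2, 2, 0)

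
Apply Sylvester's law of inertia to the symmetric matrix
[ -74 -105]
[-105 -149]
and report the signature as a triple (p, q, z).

step 0: pivot -74 → sign −
step 1: pivot -1/74 → sign −
signature = (0, 2, 0)

Answer: (0, 2, 0)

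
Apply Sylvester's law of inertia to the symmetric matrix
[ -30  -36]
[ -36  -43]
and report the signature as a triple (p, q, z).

step 0: pivot -30 → sign −
step 1: pivot 1/5 → sign +
signature = (1, 1, 0)

Answer: (1, 1, 0)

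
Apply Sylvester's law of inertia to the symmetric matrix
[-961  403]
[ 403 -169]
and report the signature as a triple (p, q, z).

step 0: pivot -961 → sign −
step 1: row/col 1 already zero → sign 0
signature = (0, 1, 1)

Answer: (0, 1, 1)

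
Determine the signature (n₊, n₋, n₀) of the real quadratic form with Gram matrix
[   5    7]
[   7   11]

Answer: (2, 0, 0)

Derivation:
step 0: pivot 5 → sign +
step 1: pivot 6/5 → sign +
signature = (2, 0, 0)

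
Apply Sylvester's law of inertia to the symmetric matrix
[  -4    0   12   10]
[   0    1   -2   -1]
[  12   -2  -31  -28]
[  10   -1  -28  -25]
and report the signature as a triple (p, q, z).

step 0: pivot -4 → sign −
step 1: pivot 1 → sign +
step 2: pivot 1 → sign +
step 3: pivot -1 → sign −
signature = (2, 2, 0)

Answer: (2, 2, 0)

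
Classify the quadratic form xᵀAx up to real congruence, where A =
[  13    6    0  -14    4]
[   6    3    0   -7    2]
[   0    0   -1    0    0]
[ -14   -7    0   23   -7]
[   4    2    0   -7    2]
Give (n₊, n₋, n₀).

Answer: (3, 2, 0)

Derivation:
step 0: pivot 13 → sign +
step 1: pivot 3/13 → sign +
step 2: pivot -1 → sign −
step 3: pivot 20/3 → sign +
step 4: pivot -3/20 → sign −
signature = (3, 2, 0)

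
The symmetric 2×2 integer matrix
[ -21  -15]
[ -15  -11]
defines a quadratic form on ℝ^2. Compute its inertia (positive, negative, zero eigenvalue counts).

step 0: pivot -21 → sign −
step 1: pivot -2/7 → sign −
signature = (0, 2, 0)

Answer: (0, 2, 0)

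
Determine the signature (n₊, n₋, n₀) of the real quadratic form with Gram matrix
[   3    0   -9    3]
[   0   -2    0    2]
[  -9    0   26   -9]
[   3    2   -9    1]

Answer: (1, 2, 1)

Derivation:
step 0: pivot 3 → sign +
step 1: pivot -2 → sign −
step 2: pivot -1 → sign −
step 3: row/col 3 already zero → sign 0
signature = (1, 2, 1)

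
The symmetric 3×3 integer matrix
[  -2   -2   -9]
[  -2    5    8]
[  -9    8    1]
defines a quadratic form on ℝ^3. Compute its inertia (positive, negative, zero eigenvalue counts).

Answer: (2, 1, 0)

Derivation:
step 0: pivot -2 → sign −
step 1: pivot 7 → sign +
step 2: pivot 3/14 → sign +
signature = (2, 1, 0)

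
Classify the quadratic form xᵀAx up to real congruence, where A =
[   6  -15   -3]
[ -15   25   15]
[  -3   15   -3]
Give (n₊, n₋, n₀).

step 0: pivot 6 → sign +
step 1: pivot -25/2 → sign −
step 2: row/col 2 already zero → sign 0
signature = (1, 1, 1)

Answer: (1, 1, 1)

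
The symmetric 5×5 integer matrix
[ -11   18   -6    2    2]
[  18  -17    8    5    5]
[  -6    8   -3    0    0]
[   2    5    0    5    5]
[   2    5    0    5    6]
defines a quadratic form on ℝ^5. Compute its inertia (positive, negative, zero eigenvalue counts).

step 0: pivot -11 → sign −
step 1: pivot 137/11 → sign +
step 2: pivot 1/137 → sign +
step 3: pivot -2 → sign −
step 4: pivot 1 → sign +
signature = (3, 2, 0)

Answer: (3, 2, 0)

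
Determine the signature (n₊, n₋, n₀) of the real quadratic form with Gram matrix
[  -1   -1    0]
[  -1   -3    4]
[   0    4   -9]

step 0: pivot -1 → sign −
step 1: pivot -2 → sign −
step 2: pivot -1 → sign −
signature = (0, 3, 0)

Answer: (0, 3, 0)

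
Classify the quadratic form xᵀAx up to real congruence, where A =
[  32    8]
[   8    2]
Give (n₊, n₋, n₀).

Answer: (1, 0, 1)

Derivation:
step 0: pivot 32 → sign +
step 1: row/col 1 already zero → sign 0
signature = (1, 0, 1)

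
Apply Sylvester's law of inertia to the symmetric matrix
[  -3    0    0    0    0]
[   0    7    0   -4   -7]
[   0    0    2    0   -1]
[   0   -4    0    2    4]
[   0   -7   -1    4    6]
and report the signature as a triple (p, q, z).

Answer: (2, 3, 0)

Derivation:
step 0: pivot -3 → sign −
step 1: pivot 7 → sign +
step 2: pivot 2 → sign +
step 3: pivot -2/7 → sign −
step 4: pivot -3/2 → sign −
signature = (2, 3, 0)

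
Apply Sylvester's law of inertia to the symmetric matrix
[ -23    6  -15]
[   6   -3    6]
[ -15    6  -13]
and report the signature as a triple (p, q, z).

step 0: pivot -23 → sign −
step 1: pivot -33/23 → sign −
step 2: pivot -2/11 → sign −
signature = (0, 3, 0)

Answer: (0, 3, 0)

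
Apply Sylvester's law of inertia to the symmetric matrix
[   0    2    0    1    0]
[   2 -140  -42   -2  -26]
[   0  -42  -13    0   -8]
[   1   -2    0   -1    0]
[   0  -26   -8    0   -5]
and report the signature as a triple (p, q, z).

step 0: pivot -140 → sign −
step 1: pivot 1/35 → sign +
step 2: pivot -13 → sign −
step 3: pivot -1/13 → sign −
step 4: row/col 4 already zero → sign 0
signature = (1, 3, 1)

Answer: (1, 3, 1)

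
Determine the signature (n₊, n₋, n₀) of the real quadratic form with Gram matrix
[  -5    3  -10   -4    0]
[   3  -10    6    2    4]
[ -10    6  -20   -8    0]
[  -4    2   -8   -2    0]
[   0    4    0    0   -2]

Answer: (1, 3, 1)

Derivation:
step 0: pivot -5 → sign −
step 1: pivot -41/5 → sign −
step 2: pivot 50/41 → sign +
step 3: pivot -2/25 → sign −
step 4: row/col 4 already zero → sign 0
signature = (1, 3, 1)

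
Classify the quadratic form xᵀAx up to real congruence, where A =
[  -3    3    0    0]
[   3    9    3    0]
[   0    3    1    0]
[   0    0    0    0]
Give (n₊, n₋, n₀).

Answer: (2, 1, 1)

Derivation:
step 0: pivot -3 → sign −
step 1: pivot 12 → sign +
step 2: pivot 1/4 → sign +
step 3: row/col 3 already zero → sign 0
signature = (2, 1, 1)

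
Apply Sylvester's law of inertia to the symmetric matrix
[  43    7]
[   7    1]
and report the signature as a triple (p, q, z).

step 0: pivot 43 → sign +
step 1: pivot -6/43 → sign −
signature = (1, 1, 0)

Answer: (1, 1, 0)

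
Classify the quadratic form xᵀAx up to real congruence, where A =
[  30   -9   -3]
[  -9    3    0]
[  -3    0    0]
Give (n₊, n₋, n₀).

step 0: pivot 30 → sign +
step 1: pivot 3/10 → sign +
step 2: pivot -3 → sign −
signature = (2, 1, 0)

Answer: (2, 1, 0)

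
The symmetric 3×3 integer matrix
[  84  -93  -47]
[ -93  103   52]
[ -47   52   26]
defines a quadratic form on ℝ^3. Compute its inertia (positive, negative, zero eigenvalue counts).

step 0: pivot 84 → sign +
step 1: pivot 1/28 → sign +
step 2: pivot -1/3 → sign −
signature = (2, 1, 0)

Answer: (2, 1, 0)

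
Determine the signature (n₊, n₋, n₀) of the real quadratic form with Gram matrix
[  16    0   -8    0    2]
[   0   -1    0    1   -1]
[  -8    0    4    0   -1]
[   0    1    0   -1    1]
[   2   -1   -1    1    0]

Answer: (2, 1, 2)

Derivation:
step 0: pivot 16 → sign +
step 1: pivot -1 → sign −
step 2: pivot 3/4 → sign +
step 3: row/col 3 already zero → sign 0
step 4: row/col 4 already zero → sign 0
signature = (2, 1, 2)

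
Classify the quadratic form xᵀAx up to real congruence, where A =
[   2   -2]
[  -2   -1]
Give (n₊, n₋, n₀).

step 0: pivot 2 → sign +
step 1: pivot -3 → sign −
signature = (1, 1, 0)

Answer: (1, 1, 0)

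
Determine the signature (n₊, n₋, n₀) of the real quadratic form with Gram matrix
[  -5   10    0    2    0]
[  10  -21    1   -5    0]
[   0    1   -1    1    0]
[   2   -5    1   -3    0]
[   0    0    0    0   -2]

Answer: (0, 4, 1)

Derivation:
step 0: pivot -5 → sign −
step 1: pivot -1 → sign −
step 2: pivot -6/5 → sign −
step 3: pivot -2 → sign −
step 4: row/col 4 already zero → sign 0
signature = (0, 4, 1)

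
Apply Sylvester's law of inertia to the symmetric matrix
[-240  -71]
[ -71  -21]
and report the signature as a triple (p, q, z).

step 0: pivot -240 → sign −
step 1: pivot 1/240 → sign +
signature = (1, 1, 0)

Answer: (1, 1, 0)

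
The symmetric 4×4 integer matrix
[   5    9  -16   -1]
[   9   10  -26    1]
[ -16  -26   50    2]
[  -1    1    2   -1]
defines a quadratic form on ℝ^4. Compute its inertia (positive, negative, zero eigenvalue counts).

Answer: (2, 1, 1)

Derivation:
step 0: pivot 5 → sign +
step 1: pivot -31/5 → sign −
step 2: pivot 2/31 → sign +
step 3: row/col 3 already zero → sign 0
signature = (2, 1, 1)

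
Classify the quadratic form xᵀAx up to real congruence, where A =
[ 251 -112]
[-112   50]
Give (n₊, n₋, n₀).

step 0: pivot 251 → sign +
step 1: pivot 6/251 → sign +
signature = (2, 0, 0)

Answer: (2, 0, 0)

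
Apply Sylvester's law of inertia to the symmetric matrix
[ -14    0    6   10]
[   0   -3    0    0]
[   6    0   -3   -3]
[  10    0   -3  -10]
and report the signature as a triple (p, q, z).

step 0: pivot -14 → sign −
step 1: pivot -3 → sign −
step 2: pivot -3/7 → sign −
step 3: pivot 1 → sign +
signature = (1, 3, 0)

Answer: (1, 3, 0)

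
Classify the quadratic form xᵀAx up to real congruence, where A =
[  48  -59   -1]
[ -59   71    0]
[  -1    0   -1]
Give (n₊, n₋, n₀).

Answer: (1, 2, 0)

Derivation:
step 0: pivot 48 → sign +
step 1: pivot -73/48 → sign −
step 2: pivot -2/73 → sign −
signature = (1, 2, 0)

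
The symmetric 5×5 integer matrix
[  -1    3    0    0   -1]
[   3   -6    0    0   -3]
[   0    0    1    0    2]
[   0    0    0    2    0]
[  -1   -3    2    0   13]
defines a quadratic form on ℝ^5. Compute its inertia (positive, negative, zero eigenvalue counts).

Answer: (3, 2, 0)

Derivation:
step 0: pivot -1 → sign −
step 1: pivot 3 → sign +
step 2: pivot 1 → sign +
step 3: pivot 2 → sign +
step 4: pivot -2 → sign −
signature = (3, 2, 0)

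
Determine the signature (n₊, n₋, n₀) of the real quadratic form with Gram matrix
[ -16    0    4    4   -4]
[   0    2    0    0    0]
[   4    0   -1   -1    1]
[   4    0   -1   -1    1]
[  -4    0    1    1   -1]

step 0: pivot -16 → sign −
step 1: pivot 2 → sign +
step 2: row/col 2 already zero → sign 0
step 3: row/col 3 already zero → sign 0
step 4: row/col 4 already zero → sign 0
signature = (1, 1, 3)

Answer: (1, 1, 3)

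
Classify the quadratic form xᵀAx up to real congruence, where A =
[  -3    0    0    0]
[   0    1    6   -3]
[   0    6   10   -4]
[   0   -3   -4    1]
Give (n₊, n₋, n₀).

step 0: pivot -3 → sign −
step 1: pivot 1 → sign +
step 2: pivot -26 → sign −
step 3: pivot -6/13 → sign −
signature = (1, 3, 0)

Answer: (1, 3, 0)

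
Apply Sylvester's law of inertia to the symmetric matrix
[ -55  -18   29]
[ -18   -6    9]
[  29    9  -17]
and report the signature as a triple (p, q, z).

step 0: pivot -55 → sign −
step 1: pivot -6/55 → sign −
step 2: pivot 1/2 → sign +
signature = (1, 2, 0)

Answer: (1, 2, 0)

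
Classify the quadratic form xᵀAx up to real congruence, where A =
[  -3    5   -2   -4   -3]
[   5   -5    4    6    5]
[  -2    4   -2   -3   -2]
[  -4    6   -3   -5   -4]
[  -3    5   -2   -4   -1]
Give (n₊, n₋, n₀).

step 0: pivot -3 → sign −
step 1: pivot 10/3 → sign +
step 2: pivot -4/5 → sign −
step 3: pivot 1/4 → sign +
step 4: pivot 2 → sign +
signature = (3, 2, 0)

Answer: (3, 2, 0)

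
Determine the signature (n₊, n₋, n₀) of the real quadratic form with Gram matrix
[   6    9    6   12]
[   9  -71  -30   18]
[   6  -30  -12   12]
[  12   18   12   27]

step 0: pivot 6 → sign +
step 1: pivot -169/2 → sign −
step 2: pivot 3 → sign +
step 3: row/col 3 already zero → sign 0
signature = (2, 1, 1)

Answer: (2, 1, 1)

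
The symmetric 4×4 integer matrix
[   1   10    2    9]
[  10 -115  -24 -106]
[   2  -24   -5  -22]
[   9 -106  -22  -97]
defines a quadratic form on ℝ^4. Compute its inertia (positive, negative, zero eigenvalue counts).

Answer: (2, 2, 0)

Derivation:
step 0: pivot 1 → sign +
step 1: pivot -215 → sign −
step 2: pivot 1/215 → sign +
step 3: pivot -2 → sign −
signature = (2, 2, 0)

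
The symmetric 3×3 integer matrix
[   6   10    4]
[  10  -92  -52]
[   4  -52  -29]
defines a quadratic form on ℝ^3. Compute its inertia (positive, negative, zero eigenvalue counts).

step 0: pivot 6 → sign +
step 1: pivot -326/3 → sign −
step 2: pivot 1/163 → sign +
signature = (2, 1, 0)

Answer: (2, 1, 0)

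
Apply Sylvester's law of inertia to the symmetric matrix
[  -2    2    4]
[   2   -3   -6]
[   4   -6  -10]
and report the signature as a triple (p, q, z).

step 0: pivot -2 → sign −
step 1: pivot -1 → sign −
step 2: pivot 2 → sign +
signature = (1, 2, 0)

Answer: (1, 2, 0)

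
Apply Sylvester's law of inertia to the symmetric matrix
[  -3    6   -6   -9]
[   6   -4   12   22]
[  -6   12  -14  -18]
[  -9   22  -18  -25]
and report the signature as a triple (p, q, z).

Answer: (1, 2, 1)

Derivation:
step 0: pivot -3 → sign −
step 1: pivot 8 → sign +
step 2: pivot -2 → sign −
step 3: row/col 3 already zero → sign 0
signature = (1, 2, 1)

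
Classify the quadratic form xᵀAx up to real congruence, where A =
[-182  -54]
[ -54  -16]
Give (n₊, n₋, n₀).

Answer: (1, 1, 0)

Derivation:
step 0: pivot -182 → sign −
step 1: pivot 2/91 → sign +
signature = (1, 1, 0)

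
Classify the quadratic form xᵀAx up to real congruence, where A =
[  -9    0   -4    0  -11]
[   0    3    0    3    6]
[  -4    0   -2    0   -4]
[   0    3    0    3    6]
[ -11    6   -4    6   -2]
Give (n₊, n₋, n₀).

step 0: pivot -9 → sign −
step 1: pivot 3 → sign +
step 2: pivot -2/9 → sign −
step 3: pivot 3 → sign +
step 4: row/col 4 already zero → sign 0
signature = (2, 2, 1)

Answer: (2, 2, 1)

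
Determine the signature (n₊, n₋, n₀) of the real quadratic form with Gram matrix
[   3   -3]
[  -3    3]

step 0: pivot 3 → sign +
step 1: row/col 1 already zero → sign 0
signature = (1, 0, 1)

Answer: (1, 0, 1)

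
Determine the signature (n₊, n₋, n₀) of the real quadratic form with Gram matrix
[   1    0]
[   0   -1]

Answer: (1, 1, 0)

Derivation:
step 0: pivot 1 → sign +
step 1: pivot -1 → sign −
signature = (1, 1, 0)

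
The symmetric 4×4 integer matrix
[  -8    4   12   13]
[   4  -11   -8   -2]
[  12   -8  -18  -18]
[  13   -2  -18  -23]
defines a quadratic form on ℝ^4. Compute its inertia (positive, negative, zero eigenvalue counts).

Answer: (1, 3, 0)

Derivation:
step 0: pivot -8 → sign −
step 1: pivot -9 → sign −
step 2: pivot 4/9 → sign +
step 3: pivot -3/16 → sign −
signature = (1, 3, 0)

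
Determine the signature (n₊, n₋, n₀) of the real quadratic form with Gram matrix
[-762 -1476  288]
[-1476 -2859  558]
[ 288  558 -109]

step 0: pivot -762 → sign −
step 1: pivot 3/127 → sign +
step 2: pivot -1 → sign −
signature = (1, 2, 0)

Answer: (1, 2, 0)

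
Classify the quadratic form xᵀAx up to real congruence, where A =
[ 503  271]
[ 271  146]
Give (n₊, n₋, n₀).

step 0: pivot 503 → sign +
step 1: pivot -3/503 → sign −
signature = (1, 1, 0)

Answer: (1, 1, 0)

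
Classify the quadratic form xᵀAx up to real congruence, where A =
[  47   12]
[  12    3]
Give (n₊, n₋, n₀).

Answer: (1, 1, 0)

Derivation:
step 0: pivot 47 → sign +
step 1: pivot -3/47 → sign −
signature = (1, 1, 0)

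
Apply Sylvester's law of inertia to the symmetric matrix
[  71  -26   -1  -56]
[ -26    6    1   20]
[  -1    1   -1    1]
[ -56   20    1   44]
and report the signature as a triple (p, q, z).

Answer: (1, 3, 0)

Derivation:
step 0: pivot 71 → sign +
step 1: pivot -250/71 → sign −
step 2: pivot -9/10 → sign −
step 3: pivot -2/25 → sign −
signature = (1, 3, 0)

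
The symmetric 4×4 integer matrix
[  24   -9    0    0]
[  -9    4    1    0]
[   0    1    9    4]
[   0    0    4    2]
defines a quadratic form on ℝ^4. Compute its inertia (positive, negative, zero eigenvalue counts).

step 0: pivot 24 → sign +
step 1: pivot 5/8 → sign +
step 2: pivot 37/5 → sign +
step 3: pivot -6/37 → sign −
signature = (3, 1, 0)

Answer: (3, 1, 0)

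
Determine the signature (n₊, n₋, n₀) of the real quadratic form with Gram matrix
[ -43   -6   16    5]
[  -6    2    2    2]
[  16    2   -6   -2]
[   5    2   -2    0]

step 0: pivot -43 → sign −
step 1: pivot 122/43 → sign +
step 2: pivot -4/61 → sign −
step 3: row/col 3 already zero → sign 0
signature = (1, 2, 1)

Answer: (1, 2, 1)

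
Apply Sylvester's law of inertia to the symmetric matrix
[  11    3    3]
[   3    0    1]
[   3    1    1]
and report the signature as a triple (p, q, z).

step 0: pivot 11 → sign +
step 1: pivot -9/11 → sign −
step 2: pivot 2/9 → sign +
signature = (2, 1, 0)

Answer: (2, 1, 0)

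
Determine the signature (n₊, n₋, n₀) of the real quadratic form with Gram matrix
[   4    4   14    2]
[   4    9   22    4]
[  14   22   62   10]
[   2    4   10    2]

Answer: (3, 0, 1)

Derivation:
step 0: pivot 4 → sign +
step 1: pivot 5 → sign +
step 2: pivot 1/5 → sign +
step 3: row/col 3 already zero → sign 0
signature = (3, 0, 1)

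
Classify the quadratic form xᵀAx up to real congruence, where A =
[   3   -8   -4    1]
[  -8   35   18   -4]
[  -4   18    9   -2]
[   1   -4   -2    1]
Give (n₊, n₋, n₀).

Answer: (3, 1, 0)

Derivation:
step 0: pivot 3 → sign +
step 1: pivot 41/3 → sign +
step 2: pivot -11/41 → sign −
step 3: pivot 6/11 → sign +
signature = (3, 1, 0)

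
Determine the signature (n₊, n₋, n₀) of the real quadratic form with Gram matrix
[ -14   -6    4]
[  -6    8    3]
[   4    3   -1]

Answer: (1, 2, 0)

Derivation:
step 0: pivot -14 → sign −
step 1: pivot 74/7 → sign +
step 2: pivot -1/74 → sign −
signature = (1, 2, 0)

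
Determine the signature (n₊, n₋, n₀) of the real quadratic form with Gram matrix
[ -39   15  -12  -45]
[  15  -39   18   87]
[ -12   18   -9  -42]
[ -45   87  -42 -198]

step 0: pivot -39 → sign −
step 1: pivot -432/13 → sign −
step 2: pivot 1/12 → sign +
step 3: row/col 3 already zero → sign 0
signature = (1, 2, 1)

Answer: (1, 2, 1)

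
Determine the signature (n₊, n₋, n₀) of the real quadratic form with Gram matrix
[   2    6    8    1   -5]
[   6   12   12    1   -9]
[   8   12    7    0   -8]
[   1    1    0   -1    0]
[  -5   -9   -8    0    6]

step 0: pivot 2 → sign +
step 1: pivot -6 → sign −
step 2: pivot -1 → sign −
step 3: pivot -5/6 → sign −
step 4: pivot -1/5 → sign −
signature = (1, 4, 0)

Answer: (1, 4, 0)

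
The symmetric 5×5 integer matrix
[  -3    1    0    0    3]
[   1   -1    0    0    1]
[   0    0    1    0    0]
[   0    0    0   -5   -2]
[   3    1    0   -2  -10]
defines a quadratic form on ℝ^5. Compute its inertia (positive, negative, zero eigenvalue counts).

Answer: (1, 4, 0)

Derivation:
step 0: pivot -3 → sign −
step 1: pivot -2/3 → sign −
step 2: pivot 1 → sign +
step 3: pivot -5 → sign −
step 4: pivot -1/5 → sign −
signature = (1, 4, 0)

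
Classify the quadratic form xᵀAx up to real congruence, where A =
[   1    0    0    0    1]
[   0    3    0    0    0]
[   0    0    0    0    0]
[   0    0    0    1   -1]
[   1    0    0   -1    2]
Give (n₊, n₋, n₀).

Answer: (3, 0, 2)

Derivation:
step 0: pivot 1 → sign +
step 1: pivot 3 → sign +
step 2: pivot 1 → sign +
step 3: row/col 3 already zero → sign 0
step 4: row/col 4 already zero → sign 0
signature = (3, 0, 2)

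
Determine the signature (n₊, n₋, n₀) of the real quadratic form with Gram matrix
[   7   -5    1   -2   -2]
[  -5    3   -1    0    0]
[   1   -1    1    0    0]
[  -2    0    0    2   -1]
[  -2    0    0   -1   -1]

step 0: pivot 7 → sign +
step 1: pivot -4/7 → sign −
step 2: pivot 1 → sign +
step 3: pivot 4 → sign +
step 4: pivot 3/4 → sign +
signature = (4, 1, 0)

Answer: (4, 1, 0)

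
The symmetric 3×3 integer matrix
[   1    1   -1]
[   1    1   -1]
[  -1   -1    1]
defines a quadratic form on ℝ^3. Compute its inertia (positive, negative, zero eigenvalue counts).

step 0: pivot 1 → sign +
step 1: row/col 1 already zero → sign 0
step 2: row/col 2 already zero → sign 0
signature = (1, 0, 2)

Answer: (1, 0, 2)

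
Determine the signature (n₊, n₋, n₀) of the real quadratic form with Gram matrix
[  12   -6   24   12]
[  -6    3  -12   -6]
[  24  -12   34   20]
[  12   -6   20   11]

Answer: (2, 1, 1)

Derivation:
step 0: pivot 12 → sign +
step 1: pivot -14 → sign −
step 2: pivot 1/7 → sign +
step 3: row/col 3 already zero → sign 0
signature = (2, 1, 1)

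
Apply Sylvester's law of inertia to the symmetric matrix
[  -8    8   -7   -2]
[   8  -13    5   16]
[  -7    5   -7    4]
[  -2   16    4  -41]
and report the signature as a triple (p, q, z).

Answer: (0, 4, 0)

Derivation:
step 0: pivot -8 → sign −
step 1: pivot -5 → sign −
step 2: pivot -3/40 → sign −
step 3: pivot -1 → sign −
signature = (0, 4, 0)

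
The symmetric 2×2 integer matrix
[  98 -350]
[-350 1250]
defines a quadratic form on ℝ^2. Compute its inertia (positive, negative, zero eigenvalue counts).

Answer: (1, 0, 1)

Derivation:
step 0: pivot 98 → sign +
step 1: row/col 1 already zero → sign 0
signature = (1, 0, 1)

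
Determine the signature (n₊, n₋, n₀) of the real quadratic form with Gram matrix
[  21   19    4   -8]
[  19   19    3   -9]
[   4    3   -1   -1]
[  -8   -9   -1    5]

Answer: (3, 1, 0)

Derivation:
step 0: pivot 21 → sign +
step 1: pivot 38/21 → sign +
step 2: pivot -75/38 → sign −
step 3: pivot 6/25 → sign +
signature = (3, 1, 0)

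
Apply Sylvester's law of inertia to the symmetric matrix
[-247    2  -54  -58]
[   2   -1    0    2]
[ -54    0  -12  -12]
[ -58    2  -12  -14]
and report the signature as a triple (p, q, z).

step 0: pivot -247 → sign −
step 1: pivot -243/247 → sign −
step 2: pivot 2 → sign +
step 3: row/col 3 already zero → sign 0
signature = (1, 2, 1)

Answer: (1, 2, 1)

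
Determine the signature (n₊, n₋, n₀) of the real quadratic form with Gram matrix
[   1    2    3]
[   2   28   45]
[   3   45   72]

step 0: pivot 1 → sign +
step 1: pivot 24 → sign +
step 2: pivot -3/8 → sign −
signature = (2, 1, 0)

Answer: (2, 1, 0)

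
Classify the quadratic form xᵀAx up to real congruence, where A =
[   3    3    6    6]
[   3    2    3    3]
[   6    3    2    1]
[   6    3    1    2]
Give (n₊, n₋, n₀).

step 0: pivot 3 → sign +
step 1: pivot -1 → sign −
step 2: pivot -1 → sign −
step 3: pivot 3 → sign +
signature = (2, 2, 0)

Answer: (2, 2, 0)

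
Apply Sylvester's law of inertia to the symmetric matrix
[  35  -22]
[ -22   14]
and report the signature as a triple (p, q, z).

step 0: pivot 35 → sign +
step 1: pivot 6/35 → sign +
signature = (2, 0, 0)

Answer: (2, 0, 0)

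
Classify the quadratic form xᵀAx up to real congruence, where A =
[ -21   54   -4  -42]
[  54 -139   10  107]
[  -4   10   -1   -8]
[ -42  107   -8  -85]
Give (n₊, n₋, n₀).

Answer: (1, 3, 0)

Derivation:
step 0: pivot -21 → sign −
step 1: pivot -1/7 → sign −
step 2: pivot 1/3 → sign +
step 3: pivot -6 → sign −
signature = (1, 3, 0)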